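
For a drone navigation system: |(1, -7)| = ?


|u| = sqrt(1^2 + (-7)^2) = sqrt(50) = 7.0711

7.0711


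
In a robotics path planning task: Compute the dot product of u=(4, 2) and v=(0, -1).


u . v = u_x*v_x + u_y*v_y = 4*0 + 2*(-1)
= 0 + (-2) = -2

-2


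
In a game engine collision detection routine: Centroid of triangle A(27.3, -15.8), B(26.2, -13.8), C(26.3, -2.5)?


Centroid = ((x_A+x_B+x_C)/3, (y_A+y_B+y_C)/3)
= ((27.3+26.2+26.3)/3, ((-15.8)+(-13.8)+(-2.5))/3)
= (26.6, -10.7)

(26.6, -10.7)


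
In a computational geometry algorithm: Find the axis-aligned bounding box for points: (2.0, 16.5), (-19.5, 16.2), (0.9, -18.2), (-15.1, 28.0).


x range: [-19.5, 2]
y range: [-18.2, 28]
Bounding box: (-19.5,-18.2) to (2,28)

(-19.5,-18.2) to (2,28)


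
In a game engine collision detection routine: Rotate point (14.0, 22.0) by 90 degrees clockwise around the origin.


90° CW: (x,y) -> (y, -x)
(14,22) -> (22, -14)

(22, -14)


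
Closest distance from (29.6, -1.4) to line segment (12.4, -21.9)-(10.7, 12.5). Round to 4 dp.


Project P onto AB: t = 0.5698 (clamped to [0,1])
Closest point on segment: (11.4313, -2.2979)
Distance: 18.1909

18.1909


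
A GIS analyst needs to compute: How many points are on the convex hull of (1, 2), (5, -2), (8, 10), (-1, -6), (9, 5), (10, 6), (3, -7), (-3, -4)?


Convex hull vertices (CCW): (-3, -4), (-1, -6), (3, -7), (10, 6), (8, 10), (1, 2)
Count = 6

6


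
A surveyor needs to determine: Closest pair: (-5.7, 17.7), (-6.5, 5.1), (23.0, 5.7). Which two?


d(P0,P1) = 12.6254, d(P0,P2) = 31.1077, d(P1,P2) = 29.5061
Closest: P0 and P1

Closest pair: (-5.7, 17.7) and (-6.5, 5.1), distance = 12.6254


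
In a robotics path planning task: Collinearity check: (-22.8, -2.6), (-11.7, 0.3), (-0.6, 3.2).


Cross product: ((-11.7)-(-22.8))*(3.2-(-2.6)) - (0.3-(-2.6))*((-0.6)-(-22.8))
= 0

Yes, collinear


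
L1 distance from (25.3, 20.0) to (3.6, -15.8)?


|25.3-3.6| + |20-(-15.8)| = 21.7 + 35.8 = 57.5

57.5


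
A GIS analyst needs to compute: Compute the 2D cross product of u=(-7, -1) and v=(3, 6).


u x v = u_x*v_y - u_y*v_x = (-7)*6 - (-1)*3
= (-42) - (-3) = -39

-39


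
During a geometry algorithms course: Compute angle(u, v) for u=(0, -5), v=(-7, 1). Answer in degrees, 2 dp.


u.v = -5, |u| = sqrt(25) = 5, |v| = sqrt(50) = 7.0711
cos(theta) = u.v/(|u||v|) = -5/sqrt(1250) = -0.141421
theta = acos(-0.141421) = 98.13 degrees

98.13 degrees


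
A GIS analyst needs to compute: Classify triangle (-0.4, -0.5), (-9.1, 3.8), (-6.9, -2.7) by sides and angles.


Side lengths squared: AB^2=94.18, BC^2=47.09, CA^2=47.09
Sorted: [47.09, 47.09, 94.18]
By sides: Isosceles, By angles: Right

Isosceles, Right


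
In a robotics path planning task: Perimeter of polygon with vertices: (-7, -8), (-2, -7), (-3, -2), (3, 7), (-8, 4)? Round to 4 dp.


Sides: (-7, -8)->(-2, -7): sqrt(26) = 5.09902, (-2, -7)->(-3, -2): sqrt(26) = 5.09902, (-3, -2)->(3, 7): sqrt(117) = 10.816654, (3, 7)->(-8, 4): sqrt(130) = 11.401754, (-8, 4)->(-7, -8): sqrt(145) = 12.041595
Sum = 44.458043
Perimeter = 44.458

44.458


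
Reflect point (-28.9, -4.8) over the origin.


Reflection over origin: (x,y) -> (-x,-y)
(-28.9, -4.8) -> (28.9, 4.8)

(28.9, 4.8)


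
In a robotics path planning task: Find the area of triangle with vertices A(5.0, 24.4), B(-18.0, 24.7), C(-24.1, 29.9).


Area = |x_A(y_B-y_C) + x_B(y_C-y_A) + x_C(y_A-y_B)|/2
= |(-26) + (-99) + 7.23|/2
= 117.77/2 = 58.885

58.885


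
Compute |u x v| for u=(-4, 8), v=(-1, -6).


|u x v| = |(-4)*(-6) - 8*(-1)|
= |24 - (-8)| = 32

32


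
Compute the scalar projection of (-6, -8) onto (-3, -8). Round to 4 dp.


u.v = 82, |v| = sqrt(73) = 8.544
Scalar projection = u.v / |v| = 82 / sqrt(73) = 9.5974

9.5974


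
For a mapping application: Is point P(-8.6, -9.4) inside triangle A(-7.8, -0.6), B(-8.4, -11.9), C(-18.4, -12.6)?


Cross products: AB x AP = -3.76, BC x BP = -25.14, CA x CP = -83.68
All same sign? yes

Yes, inside


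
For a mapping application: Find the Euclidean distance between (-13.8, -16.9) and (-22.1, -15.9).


dx=-8.3, dy=1
d^2 = (-8.3)^2 + 1^2 = 69.89
d = sqrt(69.89) = 8.36

8.36


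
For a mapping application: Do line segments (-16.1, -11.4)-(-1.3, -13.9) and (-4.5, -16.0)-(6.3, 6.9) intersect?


Cross products: d1=315.32, d2=-50.6, d3=-39.08, d4=326.84
d1*d2 < 0 and d3*d4 < 0? yes

Yes, they intersect


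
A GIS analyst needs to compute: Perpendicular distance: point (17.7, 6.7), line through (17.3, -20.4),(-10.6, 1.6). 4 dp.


|cross product| = 764.89
|line direction| = sqrt(1262.41) = 35.5304
Distance = 764.89/sqrt(1262.41) = 21.5278

21.5278


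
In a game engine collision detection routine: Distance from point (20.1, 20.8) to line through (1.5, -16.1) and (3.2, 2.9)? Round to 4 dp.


|cross product| = 290.67
|line direction| = sqrt(363.89) = 19.0759
Distance = 290.67/sqrt(363.89) = 15.2376

15.2376


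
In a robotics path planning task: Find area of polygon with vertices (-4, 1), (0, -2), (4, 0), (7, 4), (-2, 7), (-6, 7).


Shoelace sum: ((-4)*(-2) - 0*1) + (0*0 - 4*(-2)) + (4*4 - 7*0) + (7*7 - (-2)*4) + ((-2)*7 - (-6)*7) + ((-6)*1 - (-4)*7)
= 139
Area = |139|/2 = 69.5

69.5


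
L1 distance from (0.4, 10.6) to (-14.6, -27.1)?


|0.4-(-14.6)| + |10.6-(-27.1)| = 15 + 37.7 = 52.7

52.7


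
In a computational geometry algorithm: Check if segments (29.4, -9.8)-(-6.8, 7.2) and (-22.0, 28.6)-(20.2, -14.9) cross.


Cross products: d1=615.42, d2=-241.88, d3=-516.28, d4=341.02
d1*d2 < 0 and d3*d4 < 0? yes

Yes, they intersect


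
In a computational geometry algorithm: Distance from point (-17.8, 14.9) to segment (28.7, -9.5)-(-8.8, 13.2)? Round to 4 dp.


Project P onto AB: t = 1 (clamped to [0,1])
Closest point on segment: (-8.8, 13.2)
Distance: 9.1591

9.1591


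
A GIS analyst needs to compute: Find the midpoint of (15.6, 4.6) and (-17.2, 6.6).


M = ((15.6+(-17.2))/2, (4.6+6.6)/2)
= (-0.8, 5.6)

(-0.8, 5.6)


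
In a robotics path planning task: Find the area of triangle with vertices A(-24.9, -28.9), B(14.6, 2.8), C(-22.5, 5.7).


Area = |x_A(y_B-y_C) + x_B(y_C-y_A) + x_C(y_A-y_B)|/2
= |72.21 + 505.16 + 713.25|/2
= 1290.62/2 = 645.31

645.31


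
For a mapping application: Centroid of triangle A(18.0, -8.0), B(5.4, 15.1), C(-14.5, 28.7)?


Centroid = ((x_A+x_B+x_C)/3, (y_A+y_B+y_C)/3)
= ((18+5.4+(-14.5))/3, ((-8)+15.1+28.7)/3)
= (2.9667, 11.9333)

(2.9667, 11.9333)


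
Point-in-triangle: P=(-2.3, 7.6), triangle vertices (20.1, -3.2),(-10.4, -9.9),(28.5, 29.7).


Cross products: AB x AP = -479.48, BC x BP = 359.99, CA x CP = -827.68
All same sign? no

No, outside


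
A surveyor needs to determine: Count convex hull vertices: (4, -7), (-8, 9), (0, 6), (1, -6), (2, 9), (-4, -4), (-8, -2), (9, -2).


Convex hull vertices (CCW): (-8, -2), (-4, -4), (1, -6), (4, -7), (9, -2), (2, 9), (-8, 9)
Count = 7

7


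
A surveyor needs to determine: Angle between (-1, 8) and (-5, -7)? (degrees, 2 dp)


u.v = -51, |u| = sqrt(65) = 8.0623, |v| = sqrt(74) = 8.6023
cos(theta) = u.v/(|u||v|) = -51/sqrt(4810) = -0.735356
theta = acos(-0.735356) = 137.34 degrees

137.34 degrees


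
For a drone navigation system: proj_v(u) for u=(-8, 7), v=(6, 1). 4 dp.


u.v = -41, |v| = sqrt(37) = 6.0828
Scalar projection = u.v / |v| = -41 / sqrt(37) = -6.7404

-6.7404


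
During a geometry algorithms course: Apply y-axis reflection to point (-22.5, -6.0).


Reflection over y-axis: (x,y) -> (-x,y)
(-22.5, -6) -> (22.5, -6)

(22.5, -6)


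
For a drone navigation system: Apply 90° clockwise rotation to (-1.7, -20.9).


90° CW: (x,y) -> (y, -x)
(-1.7,-20.9) -> (-20.9, 1.7)

(-20.9, 1.7)


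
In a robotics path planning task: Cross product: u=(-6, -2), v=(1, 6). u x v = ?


u x v = u_x*v_y - u_y*v_x = (-6)*6 - (-2)*1
= (-36) - (-2) = -34

-34


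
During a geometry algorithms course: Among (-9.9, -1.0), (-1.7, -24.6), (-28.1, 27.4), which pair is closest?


d(P0,P1) = 24.984, d(P0,P2) = 33.7313, d(P1,P2) = 58.3178
Closest: P0 and P1

Closest pair: (-9.9, -1.0) and (-1.7, -24.6), distance = 24.984


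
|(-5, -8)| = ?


|u| = sqrt((-5)^2 + (-8)^2) = sqrt(89) = 9.434

9.434


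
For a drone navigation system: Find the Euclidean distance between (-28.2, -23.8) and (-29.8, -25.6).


dx=-1.6, dy=-1.8
d^2 = (-1.6)^2 + (-1.8)^2 = 5.8
d = sqrt(5.8) = 2.4083

2.4083


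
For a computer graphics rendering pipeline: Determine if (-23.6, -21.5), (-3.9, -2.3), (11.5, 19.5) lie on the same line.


Cross product: ((-3.9)-(-23.6))*(19.5-(-21.5)) - ((-2.3)-(-21.5))*(11.5-(-23.6))
= 133.78

No, not collinear


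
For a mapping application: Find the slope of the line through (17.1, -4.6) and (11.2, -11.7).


slope = (y2-y1)/(x2-x1) = ((-11.7)-(-4.6))/(11.2-17.1) = (-7.1)/(-5.9) = 1.2034

1.2034


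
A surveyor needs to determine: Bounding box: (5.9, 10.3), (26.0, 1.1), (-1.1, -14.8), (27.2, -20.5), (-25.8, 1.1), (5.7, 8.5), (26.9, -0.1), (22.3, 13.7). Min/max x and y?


x range: [-25.8, 27.2]
y range: [-20.5, 13.7]
Bounding box: (-25.8,-20.5) to (27.2,13.7)

(-25.8,-20.5) to (27.2,13.7)


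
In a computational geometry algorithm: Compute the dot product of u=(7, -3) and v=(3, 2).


u . v = u_x*v_x + u_y*v_y = 7*3 + (-3)*2
= 21 + (-6) = 15

15


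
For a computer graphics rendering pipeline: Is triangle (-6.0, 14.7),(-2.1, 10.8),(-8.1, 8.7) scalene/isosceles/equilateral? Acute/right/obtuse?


Side lengths squared: AB^2=30.42, BC^2=40.41, CA^2=40.41
Sorted: [30.42, 40.41, 40.41]
By sides: Isosceles, By angles: Acute

Isosceles, Acute


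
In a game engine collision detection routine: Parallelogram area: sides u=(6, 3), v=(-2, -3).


|u x v| = |6*(-3) - 3*(-2)|
= |(-18) - (-6)| = 12

12


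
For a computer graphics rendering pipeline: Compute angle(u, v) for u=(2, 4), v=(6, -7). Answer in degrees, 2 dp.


u.v = -16, |u| = sqrt(20) = 4.4721, |v| = sqrt(85) = 9.2195
cos(theta) = u.v/(|u||v|) = -16/sqrt(1700) = -0.388057
theta = acos(-0.388057) = 112.83 degrees

112.83 degrees


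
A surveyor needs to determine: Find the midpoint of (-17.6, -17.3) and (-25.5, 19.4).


M = (((-17.6)+(-25.5))/2, ((-17.3)+19.4)/2)
= (-21.55, 1.05)

(-21.55, 1.05)


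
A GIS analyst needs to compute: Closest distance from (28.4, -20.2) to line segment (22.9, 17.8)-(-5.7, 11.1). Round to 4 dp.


Project P onto AB: t = 0.1128 (clamped to [0,1])
Closest point on segment: (19.6749, 17.0445)
Distance: 38.2528

38.2528


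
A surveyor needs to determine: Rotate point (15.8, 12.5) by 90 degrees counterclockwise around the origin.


90° CCW: (x,y) -> (-y, x)
(15.8,12.5) -> (-12.5, 15.8)

(-12.5, 15.8)


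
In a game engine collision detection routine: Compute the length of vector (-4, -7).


|u| = sqrt((-4)^2 + (-7)^2) = sqrt(65) = 8.0623

8.0623


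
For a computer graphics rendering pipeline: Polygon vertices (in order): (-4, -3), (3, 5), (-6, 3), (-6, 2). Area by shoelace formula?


Shoelace sum: ((-4)*5 - 3*(-3)) + (3*3 - (-6)*5) + ((-6)*2 - (-6)*3) + ((-6)*(-3) - (-4)*2)
= 60
Area = |60|/2 = 30

30


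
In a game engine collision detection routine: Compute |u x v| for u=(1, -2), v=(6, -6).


|u x v| = |1*(-6) - (-2)*6|
= |(-6) - (-12)| = 6

6


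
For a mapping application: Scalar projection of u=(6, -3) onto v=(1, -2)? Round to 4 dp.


u.v = 12, |v| = sqrt(5) = 2.2361
Scalar projection = u.v / |v| = 12 / sqrt(5) = 5.3666

5.3666


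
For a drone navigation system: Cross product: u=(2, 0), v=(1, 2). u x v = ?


u x v = u_x*v_y - u_y*v_x = 2*2 - 0*1
= 4 - 0 = 4

4


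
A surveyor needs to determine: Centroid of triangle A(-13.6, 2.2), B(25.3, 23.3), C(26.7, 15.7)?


Centroid = ((x_A+x_B+x_C)/3, (y_A+y_B+y_C)/3)
= (((-13.6)+25.3+26.7)/3, (2.2+23.3+15.7)/3)
= (12.8, 13.7333)

(12.8, 13.7333)


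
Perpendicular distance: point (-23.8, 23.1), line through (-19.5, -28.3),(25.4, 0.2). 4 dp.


|cross product| = 2430.41
|line direction| = sqrt(2828.26) = 53.1814
Distance = 2430.41/sqrt(2828.26) = 45.7004

45.7004


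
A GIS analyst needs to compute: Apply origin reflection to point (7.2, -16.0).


Reflection over origin: (x,y) -> (-x,-y)
(7.2, -16) -> (-7.2, 16)

(-7.2, 16)


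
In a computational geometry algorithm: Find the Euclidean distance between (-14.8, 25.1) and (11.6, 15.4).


dx=26.4, dy=-9.7
d^2 = 26.4^2 + (-9.7)^2 = 791.05
d = sqrt(791.05) = 28.1256

28.1256


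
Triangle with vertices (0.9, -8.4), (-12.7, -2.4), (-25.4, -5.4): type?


Side lengths squared: AB^2=220.96, BC^2=170.29, CA^2=700.69
Sorted: [170.29, 220.96, 700.69]
By sides: Scalene, By angles: Obtuse

Scalene, Obtuse


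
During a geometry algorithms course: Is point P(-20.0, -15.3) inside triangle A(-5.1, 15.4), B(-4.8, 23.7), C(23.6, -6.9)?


Cross products: AB x AP = 114.46, BC x BP = -1572.72, CA x CP = 1213.36
All same sign? no

No, outside


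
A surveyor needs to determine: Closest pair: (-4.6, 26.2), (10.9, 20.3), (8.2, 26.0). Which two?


d(P0,P1) = 16.5849, d(P0,P2) = 12.8016, d(P1,P2) = 6.3071
Closest: P1 and P2

Closest pair: (10.9, 20.3) and (8.2, 26.0), distance = 6.3071


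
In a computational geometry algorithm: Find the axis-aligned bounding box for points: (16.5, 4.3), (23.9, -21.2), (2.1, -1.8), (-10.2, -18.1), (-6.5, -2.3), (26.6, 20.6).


x range: [-10.2, 26.6]
y range: [-21.2, 20.6]
Bounding box: (-10.2,-21.2) to (26.6,20.6)

(-10.2,-21.2) to (26.6,20.6)


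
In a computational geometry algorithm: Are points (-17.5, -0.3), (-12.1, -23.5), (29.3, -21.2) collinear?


Cross product: ((-12.1)-(-17.5))*((-21.2)-(-0.3)) - ((-23.5)-(-0.3))*(29.3-(-17.5))
= 972.9

No, not collinear


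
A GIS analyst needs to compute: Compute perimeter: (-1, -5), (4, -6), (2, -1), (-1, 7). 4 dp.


Sides: (-1, -5)->(4, -6): sqrt(26) = 5.09902, (4, -6)->(2, -1): sqrt(29) = 5.385165, (2, -1)->(-1, 7): sqrt(73) = 8.544004, (-1, 7)->(-1, -5): sqrt(144) = 12
Sum = 31.028189
Perimeter = 31.0282

31.0282


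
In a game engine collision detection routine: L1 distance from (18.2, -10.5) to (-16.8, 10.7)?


|18.2-(-16.8)| + |(-10.5)-10.7| = 35 + 21.2 = 56.2

56.2


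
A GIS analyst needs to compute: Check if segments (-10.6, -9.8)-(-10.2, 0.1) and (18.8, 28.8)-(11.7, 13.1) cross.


Cross products: d1=-187.52, d2=-251.53, d3=-275.62, d4=-211.61
d1*d2 < 0 and d3*d4 < 0? no

No, they don't intersect


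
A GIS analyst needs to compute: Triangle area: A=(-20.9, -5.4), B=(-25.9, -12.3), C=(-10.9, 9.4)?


Area = |x_A(y_B-y_C) + x_B(y_C-y_A) + x_C(y_A-y_B)|/2
= |453.53 + (-383.32) + (-75.21)|/2
= 5/2 = 2.5

2.5


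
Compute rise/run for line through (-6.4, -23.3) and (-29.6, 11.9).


slope = (y2-y1)/(x2-x1) = (11.9-(-23.3))/((-29.6)-(-6.4)) = 35.2/(-23.2) = -1.5172

-1.5172


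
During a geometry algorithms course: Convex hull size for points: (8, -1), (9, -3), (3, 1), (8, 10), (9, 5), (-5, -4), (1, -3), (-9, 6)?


Convex hull vertices (CCW): (-9, 6), (-5, -4), (9, -3), (9, 5), (8, 10)
Count = 5

5


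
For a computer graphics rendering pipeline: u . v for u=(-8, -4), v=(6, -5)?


u . v = u_x*v_x + u_y*v_y = (-8)*6 + (-4)*(-5)
= (-48) + 20 = -28

-28


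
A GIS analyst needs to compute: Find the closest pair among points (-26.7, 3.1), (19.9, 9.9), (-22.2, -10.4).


d(P0,P1) = 47.0935, d(P0,P2) = 14.2302, d(P1,P2) = 46.7386
Closest: P0 and P2

Closest pair: (-26.7, 3.1) and (-22.2, -10.4), distance = 14.2302


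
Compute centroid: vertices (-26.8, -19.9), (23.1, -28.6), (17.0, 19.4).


Centroid = ((x_A+x_B+x_C)/3, (y_A+y_B+y_C)/3)
= (((-26.8)+23.1+17)/3, ((-19.9)+(-28.6)+19.4)/3)
= (4.4333, -9.7)

(4.4333, -9.7)


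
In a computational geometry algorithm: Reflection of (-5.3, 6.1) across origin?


Reflection over origin: (x,y) -> (-x,-y)
(-5.3, 6.1) -> (5.3, -6.1)

(5.3, -6.1)


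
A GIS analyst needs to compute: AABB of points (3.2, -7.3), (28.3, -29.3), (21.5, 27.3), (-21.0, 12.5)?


x range: [-21, 28.3]
y range: [-29.3, 27.3]
Bounding box: (-21,-29.3) to (28.3,27.3)

(-21,-29.3) to (28.3,27.3)


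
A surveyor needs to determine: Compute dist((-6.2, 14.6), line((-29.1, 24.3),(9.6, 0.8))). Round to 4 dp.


|cross product| = 162.76
|line direction| = sqrt(2049.94) = 45.2763
Distance = 162.76/sqrt(2049.94) = 3.5948

3.5948


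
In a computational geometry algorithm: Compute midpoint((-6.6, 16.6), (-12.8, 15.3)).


M = (((-6.6)+(-12.8))/2, (16.6+15.3)/2)
= (-9.7, 15.95)

(-9.7, 15.95)


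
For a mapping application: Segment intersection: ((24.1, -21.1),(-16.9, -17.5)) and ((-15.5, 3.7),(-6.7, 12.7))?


Cross products: d1=-574.64, d2=-173.96, d3=-874.24, d4=-1274.92
d1*d2 < 0 and d3*d4 < 0? no

No, they don't intersect


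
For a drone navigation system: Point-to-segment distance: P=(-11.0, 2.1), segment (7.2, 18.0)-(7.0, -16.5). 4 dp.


Project P onto AB: t = 0.4639 (clamped to [0,1])
Closest point on segment: (7.1072, 1.995)
Distance: 18.1075

18.1075


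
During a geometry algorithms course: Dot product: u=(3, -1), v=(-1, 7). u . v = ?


u . v = u_x*v_x + u_y*v_y = 3*(-1) + (-1)*7
= (-3) + (-7) = -10

-10


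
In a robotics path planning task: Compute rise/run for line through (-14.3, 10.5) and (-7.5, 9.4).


slope = (y2-y1)/(x2-x1) = (9.4-10.5)/((-7.5)-(-14.3)) = (-1.1)/6.8 = -0.1618

-0.1618


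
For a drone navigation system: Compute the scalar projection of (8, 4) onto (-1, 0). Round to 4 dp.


u.v = -8, |v| = sqrt(1) = 1
Scalar projection = u.v / |v| = -8 / sqrt(1) = -8

-8


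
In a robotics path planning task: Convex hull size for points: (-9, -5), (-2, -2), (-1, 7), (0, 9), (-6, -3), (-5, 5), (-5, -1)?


Convex hull vertices (CCW): (-9, -5), (-2, -2), (0, 9), (-5, 5)
Count = 4

4


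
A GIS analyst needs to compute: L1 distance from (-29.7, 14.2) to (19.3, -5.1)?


|(-29.7)-19.3| + |14.2-(-5.1)| = 49 + 19.3 = 68.3

68.3


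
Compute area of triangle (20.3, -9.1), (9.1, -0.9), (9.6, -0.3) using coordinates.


Area = |x_A(y_B-y_C) + x_B(y_C-y_A) + x_C(y_A-y_B)|/2
= |(-12.18) + 80.08 + (-78.72)|/2
= 10.82/2 = 5.41

5.41


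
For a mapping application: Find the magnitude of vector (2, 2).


|u| = sqrt(2^2 + 2^2) = sqrt(8) = 2.8284

2.8284


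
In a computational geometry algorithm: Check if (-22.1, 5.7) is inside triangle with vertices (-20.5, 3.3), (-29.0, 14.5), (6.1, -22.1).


Cross products: AB x AP = -2.48, BC x BP = -56.34, CA x CP = -23.2
All same sign? yes

Yes, inside


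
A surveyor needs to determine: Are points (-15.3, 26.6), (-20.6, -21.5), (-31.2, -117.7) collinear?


Cross product: ((-20.6)-(-15.3))*((-117.7)-26.6) - ((-21.5)-26.6)*((-31.2)-(-15.3))
= 0

Yes, collinear


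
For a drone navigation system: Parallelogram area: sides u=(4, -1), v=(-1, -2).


|u x v| = |4*(-2) - (-1)*(-1)|
= |(-8) - 1| = 9

9


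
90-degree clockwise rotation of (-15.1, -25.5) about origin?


90° CW: (x,y) -> (y, -x)
(-15.1,-25.5) -> (-25.5, 15.1)

(-25.5, 15.1)


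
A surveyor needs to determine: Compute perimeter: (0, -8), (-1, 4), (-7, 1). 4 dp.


Sides: (0, -8)->(-1, 4): sqrt(145) = 12.041595, (-1, 4)->(-7, 1): sqrt(45) = 6.708204, (-7, 1)->(0, -8): sqrt(130) = 11.401754
Sum = 30.151553
Perimeter = 30.1516

30.1516


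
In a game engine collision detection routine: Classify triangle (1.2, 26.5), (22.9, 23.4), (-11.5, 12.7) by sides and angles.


Side lengths squared: AB^2=480.5, BC^2=1297.85, CA^2=351.73
Sorted: [351.73, 480.5, 1297.85]
By sides: Scalene, By angles: Obtuse

Scalene, Obtuse


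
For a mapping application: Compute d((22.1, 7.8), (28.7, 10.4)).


dx=6.6, dy=2.6
d^2 = 6.6^2 + 2.6^2 = 50.32
d = sqrt(50.32) = 7.0937

7.0937


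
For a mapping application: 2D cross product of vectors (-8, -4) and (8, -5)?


u x v = u_x*v_y - u_y*v_x = (-8)*(-5) - (-4)*8
= 40 - (-32) = 72

72


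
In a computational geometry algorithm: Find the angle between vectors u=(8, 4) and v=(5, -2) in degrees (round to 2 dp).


u.v = 32, |u| = sqrt(80) = 8.9443, |v| = sqrt(29) = 5.3852
cos(theta) = u.v/(|u||v|) = 32/sqrt(2320) = 0.664364
theta = acos(0.664364) = 48.37 degrees

48.37 degrees


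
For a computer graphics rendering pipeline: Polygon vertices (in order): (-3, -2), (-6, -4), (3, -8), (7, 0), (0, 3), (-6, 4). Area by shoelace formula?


Shoelace sum: ((-3)*(-4) - (-6)*(-2)) + ((-6)*(-8) - 3*(-4)) + (3*0 - 7*(-8)) + (7*3 - 0*0) + (0*4 - (-6)*3) + ((-6)*(-2) - (-3)*4)
= 179
Area = |179|/2 = 89.5

89.5


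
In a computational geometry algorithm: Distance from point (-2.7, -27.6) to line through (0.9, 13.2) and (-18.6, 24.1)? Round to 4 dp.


|cross product| = 834.84
|line direction| = sqrt(499.06) = 22.3397
Distance = 834.84/sqrt(499.06) = 37.3703

37.3703


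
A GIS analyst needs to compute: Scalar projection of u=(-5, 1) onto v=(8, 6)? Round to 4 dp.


u.v = -34, |v| = sqrt(100) = 10
Scalar projection = u.v / |v| = -34 / sqrt(100) = -3.4

-3.4


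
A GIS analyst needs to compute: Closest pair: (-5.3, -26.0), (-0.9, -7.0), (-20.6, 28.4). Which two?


d(P0,P1) = 19.5028, d(P0,P2) = 56.5106, d(P1,P2) = 40.5123
Closest: P0 and P1

Closest pair: (-5.3, -26.0) and (-0.9, -7.0), distance = 19.5028


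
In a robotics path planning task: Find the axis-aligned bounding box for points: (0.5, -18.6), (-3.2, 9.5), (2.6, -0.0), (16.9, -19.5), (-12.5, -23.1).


x range: [-12.5, 16.9]
y range: [-23.1, 9.5]
Bounding box: (-12.5,-23.1) to (16.9,9.5)

(-12.5,-23.1) to (16.9,9.5)


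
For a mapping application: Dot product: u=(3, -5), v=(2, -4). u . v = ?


u . v = u_x*v_x + u_y*v_y = 3*2 + (-5)*(-4)
= 6 + 20 = 26

26


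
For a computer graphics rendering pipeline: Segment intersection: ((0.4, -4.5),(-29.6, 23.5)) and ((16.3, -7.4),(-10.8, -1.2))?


Cross products: d1=19.99, d2=-552.81, d3=-358.2, d4=214.6
d1*d2 < 0 and d3*d4 < 0? yes

Yes, they intersect


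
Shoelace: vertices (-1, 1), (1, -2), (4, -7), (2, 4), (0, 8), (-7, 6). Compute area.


Shoelace sum: ((-1)*(-2) - 1*1) + (1*(-7) - 4*(-2)) + (4*4 - 2*(-7)) + (2*8 - 0*4) + (0*6 - (-7)*8) + ((-7)*1 - (-1)*6)
= 103
Area = |103|/2 = 51.5

51.5


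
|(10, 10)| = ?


|u| = sqrt(10^2 + 10^2) = sqrt(200) = 14.1421

14.1421


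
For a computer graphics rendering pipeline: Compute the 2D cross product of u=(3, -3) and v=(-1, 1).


u x v = u_x*v_y - u_y*v_x = 3*1 - (-3)*(-1)
= 3 - 3 = 0

0


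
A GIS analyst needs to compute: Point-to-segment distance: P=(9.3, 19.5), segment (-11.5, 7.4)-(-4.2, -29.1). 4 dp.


Project P onto AB: t = 0 (clamped to [0,1])
Closest point on segment: (-11.5, 7.4)
Distance: 24.0635

24.0635


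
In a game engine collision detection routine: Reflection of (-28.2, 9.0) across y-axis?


Reflection over y-axis: (x,y) -> (-x,y)
(-28.2, 9) -> (28.2, 9)

(28.2, 9)


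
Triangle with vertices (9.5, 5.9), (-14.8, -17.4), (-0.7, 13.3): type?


Side lengths squared: AB^2=1133.38, BC^2=1141.3, CA^2=158.8
Sorted: [158.8, 1133.38, 1141.3]
By sides: Scalene, By angles: Acute

Scalene, Acute


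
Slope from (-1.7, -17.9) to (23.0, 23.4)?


slope = (y2-y1)/(x2-x1) = (23.4-(-17.9))/(23-(-1.7)) = 41.3/24.7 = 1.6721

1.6721


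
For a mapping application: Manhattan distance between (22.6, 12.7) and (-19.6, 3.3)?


|22.6-(-19.6)| + |12.7-3.3| = 42.2 + 9.4 = 51.6

51.6


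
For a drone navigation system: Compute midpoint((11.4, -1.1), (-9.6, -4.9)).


M = ((11.4+(-9.6))/2, ((-1.1)+(-4.9))/2)
= (0.9, -3)

(0.9, -3)


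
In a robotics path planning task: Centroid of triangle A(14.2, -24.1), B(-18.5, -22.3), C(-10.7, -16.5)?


Centroid = ((x_A+x_B+x_C)/3, (y_A+y_B+y_C)/3)
= ((14.2+(-18.5)+(-10.7))/3, ((-24.1)+(-22.3)+(-16.5))/3)
= (-5, -20.9667)

(-5, -20.9667)


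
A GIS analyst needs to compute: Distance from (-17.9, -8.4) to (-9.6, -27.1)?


dx=8.3, dy=-18.7
d^2 = 8.3^2 + (-18.7)^2 = 418.58
d = sqrt(418.58) = 20.4592

20.4592


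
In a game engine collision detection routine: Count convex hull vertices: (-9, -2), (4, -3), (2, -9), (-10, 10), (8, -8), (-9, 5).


Convex hull vertices (CCW): (-10, 10), (-9, -2), (2, -9), (8, -8), (4, -3)
Count = 5

5


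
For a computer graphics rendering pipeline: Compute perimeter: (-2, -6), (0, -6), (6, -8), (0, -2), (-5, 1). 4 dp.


Sides: (-2, -6)->(0, -6): sqrt(4) = 2, (0, -6)->(6, -8): sqrt(40) = 6.324555, (6, -8)->(0, -2): sqrt(72) = 8.485281, (0, -2)->(-5, 1): sqrt(34) = 5.830952, (-5, 1)->(-2, -6): sqrt(58) = 7.615773
Sum = 30.256561
Perimeter = 30.2566

30.2566


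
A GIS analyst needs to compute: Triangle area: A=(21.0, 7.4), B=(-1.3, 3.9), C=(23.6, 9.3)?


Area = |x_A(y_B-y_C) + x_B(y_C-y_A) + x_C(y_A-y_B)|/2
= |(-113.4) + (-2.47) + 82.6|/2
= 33.27/2 = 16.635

16.635


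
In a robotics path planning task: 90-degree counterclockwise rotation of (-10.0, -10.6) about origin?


90° CCW: (x,y) -> (-y, x)
(-10,-10.6) -> (10.6, -10)

(10.6, -10)


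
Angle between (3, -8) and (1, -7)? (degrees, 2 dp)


u.v = 59, |u| = sqrt(73) = 8.544, |v| = sqrt(50) = 7.0711
cos(theta) = u.v/(|u||v|) = 59/sqrt(3650) = 0.976575
theta = acos(0.976575) = 12.43 degrees

12.43 degrees


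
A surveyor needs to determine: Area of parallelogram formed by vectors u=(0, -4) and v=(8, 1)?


|u x v| = |0*1 - (-4)*8|
= |0 - (-32)| = 32

32


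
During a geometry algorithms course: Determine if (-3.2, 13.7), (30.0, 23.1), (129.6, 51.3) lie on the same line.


Cross product: (30-(-3.2))*(51.3-13.7) - (23.1-13.7)*(129.6-(-3.2))
= 0

Yes, collinear


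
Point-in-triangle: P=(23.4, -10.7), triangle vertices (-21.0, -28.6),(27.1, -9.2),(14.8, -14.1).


Cross products: AB x AP = -0.37, BC x BP = 0.32, CA x CP = 2.98
All same sign? no

No, outside


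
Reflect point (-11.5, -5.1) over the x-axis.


Reflection over x-axis: (x,y) -> (x,-y)
(-11.5, -5.1) -> (-11.5, 5.1)

(-11.5, 5.1)


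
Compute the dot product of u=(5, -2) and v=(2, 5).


u . v = u_x*v_x + u_y*v_y = 5*2 + (-2)*5
= 10 + (-10) = 0

0


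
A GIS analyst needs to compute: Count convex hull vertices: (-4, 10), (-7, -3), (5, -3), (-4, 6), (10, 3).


Convex hull vertices (CCW): (-7, -3), (5, -3), (10, 3), (-4, 10)
Count = 4

4


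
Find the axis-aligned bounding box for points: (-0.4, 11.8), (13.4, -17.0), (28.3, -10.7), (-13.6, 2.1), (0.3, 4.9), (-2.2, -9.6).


x range: [-13.6, 28.3]
y range: [-17, 11.8]
Bounding box: (-13.6,-17) to (28.3,11.8)

(-13.6,-17) to (28.3,11.8)


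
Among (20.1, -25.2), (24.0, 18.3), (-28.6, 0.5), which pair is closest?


d(P0,P1) = 43.6745, d(P0,P2) = 55.0652, d(P1,P2) = 55.5302
Closest: P0 and P1

Closest pair: (20.1, -25.2) and (24.0, 18.3), distance = 43.6745


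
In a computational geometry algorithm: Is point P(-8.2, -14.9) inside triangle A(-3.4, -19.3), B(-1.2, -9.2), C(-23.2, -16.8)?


Cross products: AB x AP = 58.16, BC x BP = 72.2, CA x CP = 75.12
All same sign? yes

Yes, inside


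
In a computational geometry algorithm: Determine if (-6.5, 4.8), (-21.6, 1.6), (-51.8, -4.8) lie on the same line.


Cross product: ((-21.6)-(-6.5))*((-4.8)-4.8) - (1.6-4.8)*((-51.8)-(-6.5))
= 0

Yes, collinear


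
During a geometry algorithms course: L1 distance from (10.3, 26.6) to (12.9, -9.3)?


|10.3-12.9| + |26.6-(-9.3)| = 2.6 + 35.9 = 38.5

38.5


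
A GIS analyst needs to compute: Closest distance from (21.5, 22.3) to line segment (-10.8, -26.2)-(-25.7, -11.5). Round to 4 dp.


Project P onto AB: t = 0.5288 (clamped to [0,1])
Closest point on segment: (-18.6796, -18.4262)
Distance: 57.2103

57.2103


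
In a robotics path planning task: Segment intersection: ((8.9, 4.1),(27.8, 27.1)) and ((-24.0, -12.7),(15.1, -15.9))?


Cross products: d1=762.16, d2=1721.94, d3=439.18, d4=-520.6
d1*d2 < 0 and d3*d4 < 0? no

No, they don't intersect


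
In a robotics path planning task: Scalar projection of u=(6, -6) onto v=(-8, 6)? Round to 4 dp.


u.v = -84, |v| = sqrt(100) = 10
Scalar projection = u.v / |v| = -84 / sqrt(100) = -8.4

-8.4


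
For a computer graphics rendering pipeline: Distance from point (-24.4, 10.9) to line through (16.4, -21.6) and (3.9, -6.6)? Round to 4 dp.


|cross product| = 205.75
|line direction| = sqrt(381.25) = 19.5256
Distance = 205.75/sqrt(381.25) = 10.5374

10.5374


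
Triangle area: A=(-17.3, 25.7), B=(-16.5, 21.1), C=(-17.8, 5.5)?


Area = |x_A(y_B-y_C) + x_B(y_C-y_A) + x_C(y_A-y_B)|/2
= |(-269.88) + 333.3 + (-81.88)|/2
= 18.46/2 = 9.23

9.23


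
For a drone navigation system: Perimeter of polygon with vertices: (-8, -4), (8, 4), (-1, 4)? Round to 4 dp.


Sides: (-8, -4)->(8, 4): sqrt(320) = 17.888544, (8, 4)->(-1, 4): sqrt(81) = 9, (-1, 4)->(-8, -4): sqrt(113) = 10.630146
Sum = 37.51869
Perimeter = 37.5187

37.5187


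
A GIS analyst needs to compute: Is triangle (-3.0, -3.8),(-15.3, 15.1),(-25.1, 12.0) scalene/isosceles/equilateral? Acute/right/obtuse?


Side lengths squared: AB^2=508.5, BC^2=105.65, CA^2=738.05
Sorted: [105.65, 508.5, 738.05]
By sides: Scalene, By angles: Obtuse

Scalene, Obtuse


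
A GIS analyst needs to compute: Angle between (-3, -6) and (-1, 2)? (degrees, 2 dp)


u.v = -9, |u| = sqrt(45) = 6.7082, |v| = sqrt(5) = 2.2361
cos(theta) = u.v/(|u||v|) = -9/sqrt(225) = -0.6
theta = acos(-0.6) = 126.87 degrees

126.87 degrees


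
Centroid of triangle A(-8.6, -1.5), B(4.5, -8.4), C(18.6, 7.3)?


Centroid = ((x_A+x_B+x_C)/3, (y_A+y_B+y_C)/3)
= (((-8.6)+4.5+18.6)/3, ((-1.5)+(-8.4)+7.3)/3)
= (4.8333, -0.8667)

(4.8333, -0.8667)


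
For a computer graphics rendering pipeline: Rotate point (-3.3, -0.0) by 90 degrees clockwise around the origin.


90° CW: (x,y) -> (y, -x)
(-3.3,0) -> (0, 3.3)

(0, 3.3)


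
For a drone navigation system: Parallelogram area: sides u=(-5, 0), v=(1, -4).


|u x v| = |(-5)*(-4) - 0*1|
= |20 - 0| = 20

20


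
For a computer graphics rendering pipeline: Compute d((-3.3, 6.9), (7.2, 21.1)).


dx=10.5, dy=14.2
d^2 = 10.5^2 + 14.2^2 = 311.89
d = sqrt(311.89) = 17.6604

17.6604


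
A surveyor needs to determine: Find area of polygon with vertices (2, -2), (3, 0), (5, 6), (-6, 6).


Shoelace sum: (2*0 - 3*(-2)) + (3*6 - 5*0) + (5*6 - (-6)*6) + ((-6)*(-2) - 2*6)
= 90
Area = |90|/2 = 45

45


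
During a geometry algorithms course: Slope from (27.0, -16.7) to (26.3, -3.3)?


slope = (y2-y1)/(x2-x1) = ((-3.3)-(-16.7))/(26.3-27) = 13.4/(-0.7) = -19.1429

-19.1429


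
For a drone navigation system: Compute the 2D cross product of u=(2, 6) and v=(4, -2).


u x v = u_x*v_y - u_y*v_x = 2*(-2) - 6*4
= (-4) - 24 = -28

-28


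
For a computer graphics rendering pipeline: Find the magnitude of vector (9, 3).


|u| = sqrt(9^2 + 3^2) = sqrt(90) = 9.4868

9.4868


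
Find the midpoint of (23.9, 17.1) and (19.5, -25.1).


M = ((23.9+19.5)/2, (17.1+(-25.1))/2)
= (21.7, -4)

(21.7, -4)


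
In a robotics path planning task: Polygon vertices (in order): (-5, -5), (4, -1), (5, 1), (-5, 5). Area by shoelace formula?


Shoelace sum: ((-5)*(-1) - 4*(-5)) + (4*1 - 5*(-1)) + (5*5 - (-5)*1) + ((-5)*(-5) - (-5)*5)
= 114
Area = |114|/2 = 57

57


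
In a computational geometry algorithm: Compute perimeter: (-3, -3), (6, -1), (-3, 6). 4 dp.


Sides: (-3, -3)->(6, -1): sqrt(85) = 9.219544, (6, -1)->(-3, 6): sqrt(130) = 11.401754, (-3, 6)->(-3, -3): sqrt(81) = 9
Sum = 29.621298
Perimeter = 29.6213

29.6213


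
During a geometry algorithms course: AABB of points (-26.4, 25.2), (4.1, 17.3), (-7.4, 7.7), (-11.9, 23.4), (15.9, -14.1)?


x range: [-26.4, 15.9]
y range: [-14.1, 25.2]
Bounding box: (-26.4,-14.1) to (15.9,25.2)

(-26.4,-14.1) to (15.9,25.2)


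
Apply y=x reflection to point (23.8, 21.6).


Reflection over y=x: (x,y) -> (y,x)
(23.8, 21.6) -> (21.6, 23.8)

(21.6, 23.8)


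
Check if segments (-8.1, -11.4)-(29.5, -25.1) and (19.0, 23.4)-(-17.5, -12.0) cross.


Cross products: d1=310.86, d2=2141.95, d3=1679.75, d4=-151.34
d1*d2 < 0 and d3*d4 < 0? no

No, they don't intersect


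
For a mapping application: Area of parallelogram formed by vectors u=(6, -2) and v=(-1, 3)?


|u x v| = |6*3 - (-2)*(-1)|
= |18 - 2| = 16

16


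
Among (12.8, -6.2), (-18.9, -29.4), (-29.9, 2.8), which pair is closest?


d(P0,P1) = 39.2827, d(P0,P2) = 43.6382, d(P1,P2) = 34.027
Closest: P1 and P2

Closest pair: (-18.9, -29.4) and (-29.9, 2.8), distance = 34.027


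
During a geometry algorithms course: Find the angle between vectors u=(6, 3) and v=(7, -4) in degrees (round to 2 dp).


u.v = 30, |u| = sqrt(45) = 6.7082, |v| = sqrt(65) = 8.0623
cos(theta) = u.v/(|u||v|) = 30/sqrt(2925) = 0.5547
theta = acos(0.5547) = 56.31 degrees

56.31 degrees


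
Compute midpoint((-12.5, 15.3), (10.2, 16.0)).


M = (((-12.5)+10.2)/2, (15.3+16)/2)
= (-1.15, 15.65)

(-1.15, 15.65)


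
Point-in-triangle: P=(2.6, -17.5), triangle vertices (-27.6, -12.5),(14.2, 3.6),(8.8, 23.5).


Cross products: AB x AP = -695.22, BC x BP = 344.78, CA x CP = 1269.2
All same sign? no

No, outside


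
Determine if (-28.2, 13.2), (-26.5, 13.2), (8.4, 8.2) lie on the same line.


Cross product: ((-26.5)-(-28.2))*(8.2-13.2) - (13.2-13.2)*(8.4-(-28.2))
= -8.5

No, not collinear


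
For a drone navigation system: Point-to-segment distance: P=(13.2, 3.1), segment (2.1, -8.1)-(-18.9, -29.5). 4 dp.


Project P onto AB: t = 0 (clamped to [0,1])
Closest point on segment: (2.1, -8.1)
Distance: 15.7686

15.7686


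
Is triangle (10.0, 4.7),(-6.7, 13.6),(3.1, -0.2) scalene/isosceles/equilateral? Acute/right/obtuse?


Side lengths squared: AB^2=358.1, BC^2=286.48, CA^2=71.62
Sorted: [71.62, 286.48, 358.1]
By sides: Scalene, By angles: Right

Scalene, Right


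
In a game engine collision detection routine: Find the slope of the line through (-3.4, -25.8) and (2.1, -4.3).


slope = (y2-y1)/(x2-x1) = ((-4.3)-(-25.8))/(2.1-(-3.4)) = 21.5/5.5 = 3.9091

3.9091


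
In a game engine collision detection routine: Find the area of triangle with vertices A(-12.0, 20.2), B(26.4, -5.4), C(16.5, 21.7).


Area = |x_A(y_B-y_C) + x_B(y_C-y_A) + x_C(y_A-y_B)|/2
= |325.2 + 39.6 + 422.4|/2
= 787.2/2 = 393.6

393.6


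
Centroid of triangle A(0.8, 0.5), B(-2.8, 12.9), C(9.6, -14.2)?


Centroid = ((x_A+x_B+x_C)/3, (y_A+y_B+y_C)/3)
= ((0.8+(-2.8)+9.6)/3, (0.5+12.9+(-14.2))/3)
= (2.5333, -0.2667)

(2.5333, -0.2667)


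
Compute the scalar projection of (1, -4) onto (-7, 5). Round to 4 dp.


u.v = -27, |v| = sqrt(74) = 8.6023
Scalar projection = u.v / |v| = -27 / sqrt(74) = -3.1387

-3.1387


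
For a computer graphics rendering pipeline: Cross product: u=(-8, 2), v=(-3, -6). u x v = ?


u x v = u_x*v_y - u_y*v_x = (-8)*(-6) - 2*(-3)
= 48 - (-6) = 54

54


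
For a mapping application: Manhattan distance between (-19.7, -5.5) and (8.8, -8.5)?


|(-19.7)-8.8| + |(-5.5)-(-8.5)| = 28.5 + 3 = 31.5

31.5


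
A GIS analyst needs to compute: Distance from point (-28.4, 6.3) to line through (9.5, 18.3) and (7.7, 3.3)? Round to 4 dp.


|cross product| = 546.9
|line direction| = sqrt(228.24) = 15.1076
Distance = 546.9/sqrt(228.24) = 36.2003

36.2003


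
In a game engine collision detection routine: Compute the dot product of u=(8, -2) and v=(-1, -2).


u . v = u_x*v_x + u_y*v_y = 8*(-1) + (-2)*(-2)
= (-8) + 4 = -4

-4


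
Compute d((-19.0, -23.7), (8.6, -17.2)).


dx=27.6, dy=6.5
d^2 = 27.6^2 + 6.5^2 = 804.01
d = sqrt(804.01) = 28.3551

28.3551


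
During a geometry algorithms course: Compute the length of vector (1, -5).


|u| = sqrt(1^2 + (-5)^2) = sqrt(26) = 5.099

5.099


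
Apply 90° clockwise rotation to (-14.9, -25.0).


90° CW: (x,y) -> (y, -x)
(-14.9,-25) -> (-25, 14.9)

(-25, 14.9)


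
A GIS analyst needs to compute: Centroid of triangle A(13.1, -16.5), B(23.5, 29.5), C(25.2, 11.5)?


Centroid = ((x_A+x_B+x_C)/3, (y_A+y_B+y_C)/3)
= ((13.1+23.5+25.2)/3, ((-16.5)+29.5+11.5)/3)
= (20.6, 8.1667)

(20.6, 8.1667)


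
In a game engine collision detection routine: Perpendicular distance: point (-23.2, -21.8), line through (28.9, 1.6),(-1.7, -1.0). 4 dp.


|cross product| = 580.58
|line direction| = sqrt(943.12) = 30.7103
Distance = 580.58/sqrt(943.12) = 18.9051

18.9051


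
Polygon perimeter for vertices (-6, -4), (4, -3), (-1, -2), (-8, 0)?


Sides: (-6, -4)->(4, -3): sqrt(101) = 10.049876, (4, -3)->(-1, -2): sqrt(26) = 5.09902, (-1, -2)->(-8, 0): sqrt(53) = 7.28011, (-8, 0)->(-6, -4): sqrt(20) = 4.472136
Sum = 26.901142
Perimeter = 26.9011

26.9011


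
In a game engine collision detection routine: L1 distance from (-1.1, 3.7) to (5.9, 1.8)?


|(-1.1)-5.9| + |3.7-1.8| = 7 + 1.9 = 8.9

8.9


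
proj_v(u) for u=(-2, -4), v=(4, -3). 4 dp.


u.v = 4, |v| = sqrt(25) = 5
Scalar projection = u.v / |v| = 4 / sqrt(25) = 0.8

0.8


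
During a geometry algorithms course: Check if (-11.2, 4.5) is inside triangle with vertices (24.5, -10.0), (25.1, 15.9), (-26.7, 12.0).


Cross products: AB x AP = 933.33, BC x BP = 448.95, CA x CP = -43
All same sign? no

No, outside


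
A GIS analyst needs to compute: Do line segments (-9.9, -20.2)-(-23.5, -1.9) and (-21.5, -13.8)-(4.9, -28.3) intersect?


Cross products: d1=-0.76, d2=285.16, d3=125.24, d4=-160.68
d1*d2 < 0 and d3*d4 < 0? yes

Yes, they intersect


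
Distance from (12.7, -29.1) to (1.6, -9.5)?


dx=-11.1, dy=19.6
d^2 = (-11.1)^2 + 19.6^2 = 507.37
d = sqrt(507.37) = 22.5249

22.5249


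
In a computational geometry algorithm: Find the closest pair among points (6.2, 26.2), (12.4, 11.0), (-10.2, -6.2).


d(P0,P1) = 16.4158, d(P0,P2) = 36.3142, d(P1,P2) = 28.4007
Closest: P0 and P1

Closest pair: (6.2, 26.2) and (12.4, 11.0), distance = 16.4158


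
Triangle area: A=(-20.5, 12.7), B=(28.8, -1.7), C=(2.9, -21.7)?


Area = |x_A(y_B-y_C) + x_B(y_C-y_A) + x_C(y_A-y_B)|/2
= |(-410) + (-990.72) + 41.76|/2
= 1358.96/2 = 679.48

679.48


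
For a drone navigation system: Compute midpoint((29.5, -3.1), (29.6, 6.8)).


M = ((29.5+29.6)/2, ((-3.1)+6.8)/2)
= (29.55, 1.85)

(29.55, 1.85)


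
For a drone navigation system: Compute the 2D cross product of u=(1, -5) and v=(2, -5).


u x v = u_x*v_y - u_y*v_x = 1*(-5) - (-5)*2
= (-5) - (-10) = 5

5


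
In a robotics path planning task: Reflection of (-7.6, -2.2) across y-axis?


Reflection over y-axis: (x,y) -> (-x,y)
(-7.6, -2.2) -> (7.6, -2.2)

(7.6, -2.2)


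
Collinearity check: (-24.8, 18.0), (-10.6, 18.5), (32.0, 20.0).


Cross product: ((-10.6)-(-24.8))*(20-18) - (18.5-18)*(32-(-24.8))
= 0

Yes, collinear


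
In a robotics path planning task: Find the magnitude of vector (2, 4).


|u| = sqrt(2^2 + 4^2) = sqrt(20) = 4.4721

4.4721


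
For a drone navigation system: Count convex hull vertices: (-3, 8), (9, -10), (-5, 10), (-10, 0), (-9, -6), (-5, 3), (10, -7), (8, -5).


Convex hull vertices (CCW): (-10, 0), (-9, -6), (9, -10), (10, -7), (-3, 8), (-5, 10)
Count = 6

6


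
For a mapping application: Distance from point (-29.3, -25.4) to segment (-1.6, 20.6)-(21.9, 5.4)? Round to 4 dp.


Project P onto AB: t = 0.0616 (clamped to [0,1])
Closest point on segment: (-0.1524, 19.6637)
Distance: 53.6686

53.6686


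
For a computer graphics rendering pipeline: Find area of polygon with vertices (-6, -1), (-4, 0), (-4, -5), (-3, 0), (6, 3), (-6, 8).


Shoelace sum: ((-6)*0 - (-4)*(-1)) + ((-4)*(-5) - (-4)*0) + ((-4)*0 - (-3)*(-5)) + ((-3)*3 - 6*0) + (6*8 - (-6)*3) + ((-6)*(-1) - (-6)*8)
= 112
Area = |112|/2 = 56

56


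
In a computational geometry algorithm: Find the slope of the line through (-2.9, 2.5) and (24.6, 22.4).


slope = (y2-y1)/(x2-x1) = (22.4-2.5)/(24.6-(-2.9)) = 19.9/27.5 = 0.7236

0.7236
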